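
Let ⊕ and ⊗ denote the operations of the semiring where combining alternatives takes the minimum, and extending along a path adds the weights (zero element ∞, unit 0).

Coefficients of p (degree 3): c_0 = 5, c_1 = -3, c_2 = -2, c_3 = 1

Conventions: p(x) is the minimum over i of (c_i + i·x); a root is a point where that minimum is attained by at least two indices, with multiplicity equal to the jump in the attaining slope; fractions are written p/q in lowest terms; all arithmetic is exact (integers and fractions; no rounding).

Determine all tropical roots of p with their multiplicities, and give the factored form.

hull edge (i=0, c=5) to (i=1, c=-3): slope -8, span 1
hull edge (i=1, c=-3) to (i=2, c=-2): slope 1, span 1
hull edge (i=2, c=-2) to (i=3, c=1): slope 3, span 1
Factored form: p(x) = 1 ⊗ (x ⊕ (-3)) ⊗ (x ⊕ (-1)) ⊗ (x ⊕ 8)
Answer: roots = -3 (mult 1), -1 (mult 1), 8 (mult 1)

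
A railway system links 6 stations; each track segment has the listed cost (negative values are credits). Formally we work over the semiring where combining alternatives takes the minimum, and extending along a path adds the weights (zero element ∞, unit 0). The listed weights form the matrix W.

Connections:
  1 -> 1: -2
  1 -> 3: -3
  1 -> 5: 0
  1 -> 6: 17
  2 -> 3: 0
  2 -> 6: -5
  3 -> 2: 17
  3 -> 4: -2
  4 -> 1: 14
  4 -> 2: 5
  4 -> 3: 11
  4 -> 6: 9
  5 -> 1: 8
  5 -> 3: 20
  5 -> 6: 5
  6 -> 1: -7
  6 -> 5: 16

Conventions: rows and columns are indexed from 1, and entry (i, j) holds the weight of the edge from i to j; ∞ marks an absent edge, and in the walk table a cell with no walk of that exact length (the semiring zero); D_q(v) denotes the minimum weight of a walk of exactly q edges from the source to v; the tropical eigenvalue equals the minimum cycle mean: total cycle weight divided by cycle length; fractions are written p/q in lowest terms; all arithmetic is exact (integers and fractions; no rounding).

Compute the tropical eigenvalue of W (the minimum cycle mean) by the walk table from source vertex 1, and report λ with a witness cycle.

q=0: [0, ∞, ∞, ∞, ∞, ∞]
q=1: [-2, ∞, -3, ∞, 0, 17]
q=2: [-4, 14, -5, -5, -2, 5]
q=3: [-6, 0, -7, -7, -4, 3]
q=4: [-8, -2, -9, -9, -6, -5]
q=5: [-12, -4, -11, -11, -8, -7]
q=6: [-14, -6, -15, -13, -12, -9]
Optimal cycle mean attained by: cycle 1->3->4->2->6->1, total (-3) + (-2) + 5 + (-5) + (-7), length 5.
Answer: λ = -12/5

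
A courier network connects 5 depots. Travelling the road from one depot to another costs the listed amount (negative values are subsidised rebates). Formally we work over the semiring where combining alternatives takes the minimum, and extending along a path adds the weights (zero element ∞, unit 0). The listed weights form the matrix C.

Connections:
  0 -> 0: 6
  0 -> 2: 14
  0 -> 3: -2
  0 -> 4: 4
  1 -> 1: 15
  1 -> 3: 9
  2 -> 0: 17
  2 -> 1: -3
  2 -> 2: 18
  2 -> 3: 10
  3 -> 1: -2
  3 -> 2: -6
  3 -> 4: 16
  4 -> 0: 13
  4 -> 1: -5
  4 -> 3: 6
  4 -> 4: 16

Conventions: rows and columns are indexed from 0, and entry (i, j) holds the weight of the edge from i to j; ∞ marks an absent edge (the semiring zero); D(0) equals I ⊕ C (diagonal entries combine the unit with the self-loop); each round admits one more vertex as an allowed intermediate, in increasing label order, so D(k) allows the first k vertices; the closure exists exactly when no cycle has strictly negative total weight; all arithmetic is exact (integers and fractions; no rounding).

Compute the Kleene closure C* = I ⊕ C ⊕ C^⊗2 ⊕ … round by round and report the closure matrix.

D(0):
  [0, ∞, 14, -2, 4]
  [∞, 0, ∞, 9, ∞]
  [17, -3, 0, 10, ∞]
  [∞, -2, -6, 0, 16]
  [13, -5, ∞, 6, 0]
D(1):
  [0, ∞, 14, -2, 4]
  [∞, 0, ∞, 9, ∞]
  [17, -3, 0, 10, 21]
  [∞, -2, -6, 0, 16]
  [13, -5, 27, 6, 0]
D(2):
  [0, ∞, 14, -2, 4]
  [∞, 0, ∞, 9, ∞]
  [17, -3, 0, 6, 21]
  [∞, -2, -6, 0, 16]
  [13, -5, 27, 4, 0]
D(3):
  [0, 11, 14, -2, 4]
  [∞, 0, ∞, 9, ∞]
  [17, -3, 0, 6, 21]
  [11, -9, -6, 0, 15]
  [13, -5, 27, 4, 0]
D(4):
  [0, -11, -8, -2, 4]
  [20, 0, 3, 9, 24]
  [17, -3, 0, 6, 21]
  [11, -9, -6, 0, 15]
  [13, -5, -2, 4, 0]
D(5):
  [0, -11, -8, -2, 4]
  [20, 0, 3, 9, 24]
  [17, -3, 0, 6, 21]
  [11, -9, -6, 0, 15]
  [13, -5, -2, 4, 0]
Answer: C* = [[0, -11, -8, -2, 4], [20, 0, 3, 9, 24], [17, -3, 0, 6, 21], [11, -9, -6, 0, 15], [13, -5, -2, 4, 0]]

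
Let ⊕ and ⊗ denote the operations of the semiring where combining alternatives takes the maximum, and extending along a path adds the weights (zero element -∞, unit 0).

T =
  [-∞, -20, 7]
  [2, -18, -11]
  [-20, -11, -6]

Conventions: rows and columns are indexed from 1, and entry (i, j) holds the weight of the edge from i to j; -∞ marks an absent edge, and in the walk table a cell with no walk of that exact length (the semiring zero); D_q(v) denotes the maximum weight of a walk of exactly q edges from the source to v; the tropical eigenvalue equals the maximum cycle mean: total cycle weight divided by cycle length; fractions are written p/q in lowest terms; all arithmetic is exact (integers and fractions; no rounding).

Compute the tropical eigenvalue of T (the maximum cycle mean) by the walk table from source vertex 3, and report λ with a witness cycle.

q=0: [-∞, -∞, 0]
q=1: [-20, -11, -6]
q=2: [-9, -17, -12]
q=3: [-15, -23, -2]
Optimal cycle mean attained by: cycle 1->3->2->1, total 7 + (-11) + 2, length 3.
Answer: λ = -2/3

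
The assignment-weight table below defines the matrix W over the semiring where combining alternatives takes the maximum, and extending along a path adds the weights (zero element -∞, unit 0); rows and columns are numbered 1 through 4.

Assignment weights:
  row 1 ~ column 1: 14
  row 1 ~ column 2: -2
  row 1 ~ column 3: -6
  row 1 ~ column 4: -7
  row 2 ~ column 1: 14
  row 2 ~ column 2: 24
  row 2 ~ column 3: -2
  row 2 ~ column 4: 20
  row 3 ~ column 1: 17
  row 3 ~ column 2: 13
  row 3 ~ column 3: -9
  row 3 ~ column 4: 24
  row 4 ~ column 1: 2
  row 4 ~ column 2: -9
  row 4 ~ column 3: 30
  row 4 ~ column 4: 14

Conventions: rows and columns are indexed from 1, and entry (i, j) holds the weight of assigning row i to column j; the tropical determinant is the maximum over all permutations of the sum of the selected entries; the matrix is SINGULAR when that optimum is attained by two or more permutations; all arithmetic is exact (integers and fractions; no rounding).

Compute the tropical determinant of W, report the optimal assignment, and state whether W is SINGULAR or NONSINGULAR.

σ = (1, 2, 3, 4): 14 + 24 + (-9) + 14 = 43
σ = (1, 2, 4, 3): 14 + 24 + 24 + 30 = 92
σ = (1, 3, 2, 4): 14 + (-2) + 13 + 14 = 39
σ = (1, 3, 4, 2): 14 + (-2) + 24 + (-9) = 27
σ = (1, 4, 2, 3): 14 + 20 + 13 + 30 = 77
σ = (1, 4, 3, 2): 14 + 20 + (-9) + (-9) = 16
σ = (2, 1, 3, 4): (-2) + 14 + (-9) + 14 = 17
σ = (2, 1, 4, 3): (-2) + 14 + 24 + 30 = 66
σ = (2, 3, 1, 4): (-2) + (-2) + 17 + 14 = 27
σ = (2, 3, 4, 1): (-2) + (-2) + 24 + 2 = 22
σ = (2, 4, 1, 3): (-2) + 20 + 17 + 30 = 65
σ = (2, 4, 3, 1): (-2) + 20 + (-9) + 2 = 11
σ = (3, 1, 2, 4): (-6) + 14 + 13 + 14 = 35
σ = (3, 1, 4, 2): (-6) + 14 + 24 + (-9) = 23
σ = (3, 2, 1, 4): (-6) + 24 + 17 + 14 = 49
σ = (3, 2, 4, 1): (-6) + 24 + 24 + 2 = 44
σ = (3, 4, 1, 2): (-6) + 20 + 17 + (-9) = 22
σ = (3, 4, 2, 1): (-6) + 20 + 13 + 2 = 29
σ = (4, 1, 2, 3): (-7) + 14 + 13 + 30 = 50
σ = (4, 1, 3, 2): (-7) + 14 + (-9) + (-9) = -11
σ = (4, 2, 1, 3): (-7) + 24 + 17 + 30 = 64
σ = (4, 2, 3, 1): (-7) + 24 + (-9) + 2 = 10
σ = (4, 3, 1, 2): (-7) + (-2) + 17 + (-9) = -1
σ = (4, 3, 2, 1): (-7) + (-2) + 13 + 2 = 6
Optimal value attained by: σ = (1, 2, 4, 3).
Answer: det⊕(W) = 92; verdict: NONSINGULAR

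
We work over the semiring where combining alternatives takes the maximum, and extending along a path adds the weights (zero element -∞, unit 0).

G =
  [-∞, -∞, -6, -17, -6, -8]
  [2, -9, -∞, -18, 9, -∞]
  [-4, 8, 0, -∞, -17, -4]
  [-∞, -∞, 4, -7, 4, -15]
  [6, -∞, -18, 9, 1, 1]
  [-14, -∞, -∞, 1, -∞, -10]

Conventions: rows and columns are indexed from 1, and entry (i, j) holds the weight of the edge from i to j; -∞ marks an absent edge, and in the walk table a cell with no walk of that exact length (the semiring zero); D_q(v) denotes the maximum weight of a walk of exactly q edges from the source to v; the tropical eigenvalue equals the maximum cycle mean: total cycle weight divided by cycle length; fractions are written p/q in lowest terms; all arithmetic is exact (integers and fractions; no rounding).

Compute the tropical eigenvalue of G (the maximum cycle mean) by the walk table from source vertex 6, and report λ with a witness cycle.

q=0: [-∞, -∞, -∞, -∞, -∞, 0]
q=1: [-14, -∞, -∞, 1, -∞, -10]
q=2: [-24, -∞, 5, -6, 5, -14]
q=3: [11, 13, 5, 14, 6, 6]
q=4: [15, 13, 18, 15, 22, 7]
q=5: [28, 26, 19, 31, 23, 23]
q=6: [29, 27, 35, 32, 35, 24]
Optimal cycle mean attained by: cycle 2->5->4->3->2, total 9 + 9 + 4 + 8, length 4.
Answer: λ = 15/2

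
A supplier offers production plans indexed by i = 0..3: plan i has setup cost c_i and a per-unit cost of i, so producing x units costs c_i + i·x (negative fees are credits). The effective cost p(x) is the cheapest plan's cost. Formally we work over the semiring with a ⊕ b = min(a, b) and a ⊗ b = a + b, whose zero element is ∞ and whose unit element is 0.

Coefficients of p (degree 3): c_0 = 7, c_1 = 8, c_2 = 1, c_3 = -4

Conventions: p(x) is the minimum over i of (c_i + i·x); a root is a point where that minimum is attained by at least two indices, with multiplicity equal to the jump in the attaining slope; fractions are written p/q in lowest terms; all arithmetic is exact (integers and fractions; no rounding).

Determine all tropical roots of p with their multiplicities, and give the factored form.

hull edge (i=0, c=7) to (i=3, c=-4): slope -11/3, span 3
Factored form: p(x) = -4 ⊗ (x ⊕ 11/3) ⊗ (x ⊕ 11/3) ⊗ (x ⊕ 11/3)
Answer: roots = 11/3 (mult 3)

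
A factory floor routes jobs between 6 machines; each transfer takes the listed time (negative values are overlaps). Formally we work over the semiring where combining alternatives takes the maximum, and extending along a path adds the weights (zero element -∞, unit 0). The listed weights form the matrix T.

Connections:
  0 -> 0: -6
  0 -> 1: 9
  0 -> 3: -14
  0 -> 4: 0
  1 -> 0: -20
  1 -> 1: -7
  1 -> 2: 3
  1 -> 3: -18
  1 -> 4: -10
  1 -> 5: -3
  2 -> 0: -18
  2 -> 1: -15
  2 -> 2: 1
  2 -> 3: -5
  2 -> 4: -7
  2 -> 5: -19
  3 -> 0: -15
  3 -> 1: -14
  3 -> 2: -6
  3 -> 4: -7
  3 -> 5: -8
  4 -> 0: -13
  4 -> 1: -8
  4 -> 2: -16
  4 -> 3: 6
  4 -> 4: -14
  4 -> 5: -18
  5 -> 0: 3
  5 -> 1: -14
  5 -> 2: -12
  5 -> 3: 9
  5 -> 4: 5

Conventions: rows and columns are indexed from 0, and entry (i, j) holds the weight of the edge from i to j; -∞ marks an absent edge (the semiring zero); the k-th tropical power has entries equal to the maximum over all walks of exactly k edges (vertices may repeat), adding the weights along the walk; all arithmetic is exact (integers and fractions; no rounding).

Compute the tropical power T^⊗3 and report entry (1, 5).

T^⊗2:
  [-11, 3, 12, 6, -1, 6]
  [0, -11, 4, 6, 2, -10]
  [-16, -9, 2, -1, -6, -13]
  [-5, -6, -5, 1, -3, -17]
  [-9, -4, 0, -8, -1, -2]
  [-3, 12, 3, 11, 3, 1]
T^⊗3:
  [9, -2, 13, 15, 11, 0]
  [-6, 9, 5, 8, 0, -2]
  [-10, -7, 3, 0, -5, -9]
  [-11, 4, -3, 3, -5, -7]
  [1, 0, 1, 7, 3, -7]
  [4, 6, 15, 10, 6, 9]
Key observation: the optimum is the walk 1->5->3->5, with weight (-3) + 9 + (-8) = -2.
Optimal value attained by: walk 1->5->3->5.
Answer: (T^⊗3)[1][5] = -2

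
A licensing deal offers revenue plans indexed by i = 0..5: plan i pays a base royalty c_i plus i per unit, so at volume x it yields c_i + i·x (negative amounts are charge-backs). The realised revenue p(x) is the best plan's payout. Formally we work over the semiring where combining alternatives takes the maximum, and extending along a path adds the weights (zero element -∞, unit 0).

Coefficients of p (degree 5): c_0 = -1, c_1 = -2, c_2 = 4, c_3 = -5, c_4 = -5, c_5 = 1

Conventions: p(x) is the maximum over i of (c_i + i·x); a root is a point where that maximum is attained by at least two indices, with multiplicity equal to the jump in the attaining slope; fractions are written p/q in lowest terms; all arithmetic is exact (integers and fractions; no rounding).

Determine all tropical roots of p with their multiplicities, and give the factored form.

hull edge (i=0, c=-1) to (i=2, c=4): slope 5/2, span 2
hull edge (i=2, c=4) to (i=5, c=1): slope -1, span 3
Factored form: p(x) = 1 ⊗ (x ⊕ (-5/2)) ⊗ (x ⊕ (-5/2)) ⊗ (x ⊕ 1) ⊗ (x ⊕ 1) ⊗ (x ⊕ 1)
Answer: roots = -5/2 (mult 2), 1 (mult 3)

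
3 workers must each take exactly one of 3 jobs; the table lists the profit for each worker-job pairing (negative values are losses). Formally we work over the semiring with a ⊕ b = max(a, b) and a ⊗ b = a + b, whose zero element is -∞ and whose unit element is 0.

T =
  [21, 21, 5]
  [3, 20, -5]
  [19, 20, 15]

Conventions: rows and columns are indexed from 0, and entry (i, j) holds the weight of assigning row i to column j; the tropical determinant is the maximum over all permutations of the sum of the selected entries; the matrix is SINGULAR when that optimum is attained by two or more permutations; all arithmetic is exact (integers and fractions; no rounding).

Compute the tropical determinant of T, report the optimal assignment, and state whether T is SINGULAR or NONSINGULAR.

σ = (0, 1, 2): 21 + 20 + 15 = 56
σ = (0, 2, 1): 21 + (-5) + 20 = 36
σ = (1, 0, 2): 21 + 3 + 15 = 39
σ = (1, 2, 0): 21 + (-5) + 19 = 35
σ = (2, 0, 1): 5 + 3 + 20 = 28
σ = (2, 1, 0): 5 + 20 + 19 = 44
Optimal value attained by: σ = (0, 1, 2).
Answer: det⊕(T) = 56; verdict: NONSINGULAR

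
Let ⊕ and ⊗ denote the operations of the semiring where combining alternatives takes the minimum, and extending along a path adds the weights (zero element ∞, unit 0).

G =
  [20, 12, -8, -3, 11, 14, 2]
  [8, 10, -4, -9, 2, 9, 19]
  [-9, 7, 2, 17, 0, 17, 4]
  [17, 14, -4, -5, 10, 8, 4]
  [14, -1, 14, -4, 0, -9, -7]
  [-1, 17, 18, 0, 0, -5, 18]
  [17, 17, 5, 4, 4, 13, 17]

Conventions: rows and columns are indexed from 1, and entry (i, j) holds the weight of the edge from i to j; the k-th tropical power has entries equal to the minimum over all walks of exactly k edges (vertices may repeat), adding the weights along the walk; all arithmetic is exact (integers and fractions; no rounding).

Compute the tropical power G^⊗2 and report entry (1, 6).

G^⊗2:
  [-17, -1, -7, -8, -8, 2, -4]
  [-13, 1, -13, -14, -4, -7, -5]
  [-7, -1, -17, -12, 0, -9, -7]
  [-13, 3, -9, -10, -4, 1, -1]
  [-10, -1, -8, -10, -9, -14, -7]
  [-6, -1, -9, -5, -5, -10, -7]
  [-4, 3, 0, -1, 4, -5, -3]
Key observation: the optimum is the walk 1->5->6, with weight 11 + (-9) = 2.
Optimal value attained by: walk 1->5->6.
Answer: (G^⊗2)[1][6] = 2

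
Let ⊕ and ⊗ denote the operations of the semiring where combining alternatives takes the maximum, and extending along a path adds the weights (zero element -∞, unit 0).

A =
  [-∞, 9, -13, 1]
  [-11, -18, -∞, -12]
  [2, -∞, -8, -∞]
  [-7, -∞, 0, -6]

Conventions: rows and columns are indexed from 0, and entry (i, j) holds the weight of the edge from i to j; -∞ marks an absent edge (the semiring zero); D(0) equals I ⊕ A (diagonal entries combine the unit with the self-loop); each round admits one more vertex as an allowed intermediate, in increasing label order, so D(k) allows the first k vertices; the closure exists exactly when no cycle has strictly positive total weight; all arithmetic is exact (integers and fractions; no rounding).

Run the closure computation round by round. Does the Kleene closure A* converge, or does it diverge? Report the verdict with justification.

D(0):
  [0, 9, -13, 1]
  [-11, 0, -∞, -12]
  [2, -∞, 0, -∞]
  [-7, -∞, 0, 0]
D(1):
  [0, 9, -13, 1]
  [-11, 0, -24, -10]
  [2, 11, 0, 3]
  [-7, 2, 0, 0]
D(2):
  [0, 9, -13, 1]
  [-11, 0, -24, -10]
  [2, 11, 0, 3]
  [-7, 2, 0, 0]
Detection: at round 3, diagonal entry (3, 3) turns strictly positive.
Key observation: the cycle 3->2->0->3 has total weight 0 + 2 + 1, which is strictly positive.
Answer: DIVERGES — positive cycle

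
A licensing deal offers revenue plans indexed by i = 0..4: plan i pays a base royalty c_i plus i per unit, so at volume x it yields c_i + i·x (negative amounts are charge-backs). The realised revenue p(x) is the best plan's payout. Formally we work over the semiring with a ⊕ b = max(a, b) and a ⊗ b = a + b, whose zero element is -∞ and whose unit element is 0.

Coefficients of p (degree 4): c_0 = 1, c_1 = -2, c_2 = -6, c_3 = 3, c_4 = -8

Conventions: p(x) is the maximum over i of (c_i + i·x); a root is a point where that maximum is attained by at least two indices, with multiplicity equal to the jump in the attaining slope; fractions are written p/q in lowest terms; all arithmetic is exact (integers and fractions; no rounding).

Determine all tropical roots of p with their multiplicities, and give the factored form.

hull edge (i=0, c=1) to (i=3, c=3): slope 2/3, span 3
hull edge (i=3, c=3) to (i=4, c=-8): slope -11, span 1
Factored form: p(x) = -8 ⊗ (x ⊕ (-2/3)) ⊗ (x ⊕ (-2/3)) ⊗ (x ⊕ (-2/3)) ⊗ (x ⊕ 11)
Answer: roots = -2/3 (mult 3), 11 (mult 1)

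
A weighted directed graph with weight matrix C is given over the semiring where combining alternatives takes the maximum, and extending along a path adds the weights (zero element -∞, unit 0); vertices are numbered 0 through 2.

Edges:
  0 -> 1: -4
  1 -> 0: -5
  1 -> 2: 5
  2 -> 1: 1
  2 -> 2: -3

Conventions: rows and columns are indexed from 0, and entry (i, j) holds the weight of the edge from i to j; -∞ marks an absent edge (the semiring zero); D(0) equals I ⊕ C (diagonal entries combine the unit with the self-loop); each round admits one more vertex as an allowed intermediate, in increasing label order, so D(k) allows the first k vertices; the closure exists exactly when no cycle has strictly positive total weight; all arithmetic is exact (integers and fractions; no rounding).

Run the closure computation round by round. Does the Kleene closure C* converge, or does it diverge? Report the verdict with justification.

D(0):
  [0, -4, -∞]
  [-5, 0, 5]
  [-∞, 1, 0]
D(1):
  [0, -4, -∞]
  [-5, 0, 5]
  [-∞, 1, 0]
Detection: at round 2, diagonal entry (2, 2) turns strictly positive.
Key observation: the cycle 2->1->2 has total weight 1 + 5, which is strictly positive.
Answer: DIVERGES — positive cycle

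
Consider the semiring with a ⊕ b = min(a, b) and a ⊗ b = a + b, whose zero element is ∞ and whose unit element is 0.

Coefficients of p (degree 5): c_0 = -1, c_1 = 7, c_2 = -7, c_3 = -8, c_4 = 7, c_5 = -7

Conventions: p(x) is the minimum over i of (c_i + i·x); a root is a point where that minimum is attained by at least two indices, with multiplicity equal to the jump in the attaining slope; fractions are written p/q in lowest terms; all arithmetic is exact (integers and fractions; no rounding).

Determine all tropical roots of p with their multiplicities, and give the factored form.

hull edge (i=0, c=-1) to (i=2, c=-7): slope -3, span 2
hull edge (i=2, c=-7) to (i=3, c=-8): slope -1, span 1
hull edge (i=3, c=-8) to (i=5, c=-7): slope 1/2, span 2
Factored form: p(x) = -7 ⊗ (x ⊕ (-1/2)) ⊗ (x ⊕ (-1/2)) ⊗ (x ⊕ 1) ⊗ (x ⊕ 3) ⊗ (x ⊕ 3)
Answer: roots = -1/2 (mult 2), 1 (mult 1), 3 (mult 2)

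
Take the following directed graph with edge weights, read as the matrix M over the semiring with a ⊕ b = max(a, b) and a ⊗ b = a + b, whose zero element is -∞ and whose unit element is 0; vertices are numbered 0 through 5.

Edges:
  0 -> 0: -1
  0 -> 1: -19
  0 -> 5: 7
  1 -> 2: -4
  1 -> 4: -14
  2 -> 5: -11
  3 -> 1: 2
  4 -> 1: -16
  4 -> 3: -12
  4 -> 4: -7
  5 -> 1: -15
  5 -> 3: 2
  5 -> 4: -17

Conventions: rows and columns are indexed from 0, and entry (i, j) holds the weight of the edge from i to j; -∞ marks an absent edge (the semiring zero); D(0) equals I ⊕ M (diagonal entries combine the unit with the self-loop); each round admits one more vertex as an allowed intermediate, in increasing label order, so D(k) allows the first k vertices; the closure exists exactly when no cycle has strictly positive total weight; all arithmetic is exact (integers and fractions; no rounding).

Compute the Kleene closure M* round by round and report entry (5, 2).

D(0):
  [0, -19, -∞, -∞, -∞, 7]
  [-∞, 0, -4, -∞, -14, -∞]
  [-∞, -∞, 0, -∞, -∞, -11]
  [-∞, 2, -∞, 0, -∞, -∞]
  [-∞, -16, -∞, -12, 0, -∞]
  [-∞, -15, -∞, 2, -17, 0]
D(1):
  [0, -19, -∞, -∞, -∞, 7]
  [-∞, 0, -4, -∞, -14, -∞]
  [-∞, -∞, 0, -∞, -∞, -11]
  [-∞, 2, -∞, 0, -∞, -∞]
  [-∞, -16, -∞, -12, 0, -∞]
  [-∞, -15, -∞, 2, -17, 0]
D(2):
  [0, -19, -23, -∞, -33, 7]
  [-∞, 0, -4, -∞, -14, -∞]
  [-∞, -∞, 0, -∞, -∞, -11]
  [-∞, 2, -2, 0, -12, -∞]
  [-∞, -16, -20, -12, 0, -∞]
  [-∞, -15, -19, 2, -17, 0]
D(3):
  [0, -19, -23, -∞, -33, 7]
  [-∞, 0, -4, -∞, -14, -15]
  [-∞, -∞, 0, -∞, -∞, -11]
  [-∞, 2, -2, 0, -12, -13]
  [-∞, -16, -20, -12, 0, -31]
  [-∞, -15, -19, 2, -17, 0]
D(4):
  [0, -19, -23, -∞, -33, 7]
  [-∞, 0, -4, -∞, -14, -15]
  [-∞, -∞, 0, -∞, -∞, -11]
  [-∞, 2, -2, 0, -12, -13]
  [-∞, -10, -14, -12, 0, -25]
  [-∞, 4, 0, 2, -10, 0]
D(5):
  [0, -19, -23, -45, -33, 7]
  [-∞, 0, -4, -26, -14, -15]
  [-∞, -∞, 0, -∞, -∞, -11]
  [-∞, 2, -2, 0, -12, -13]
  [-∞, -10, -14, -12, 0, -25]
  [-∞, 4, 0, 2, -10, 0]
D(6):
  [0, 11, 7, 9, -3, 7]
  [-∞, 0, -4, -13, -14, -15]
  [-∞, -7, 0, -9, -21, -11]
  [-∞, 2, -2, 0, -12, -13]
  [-∞, -10, -14, -12, 0, -25]
  [-∞, 4, 0, 2, -10, 0]
Answer: M*[5][2] = 0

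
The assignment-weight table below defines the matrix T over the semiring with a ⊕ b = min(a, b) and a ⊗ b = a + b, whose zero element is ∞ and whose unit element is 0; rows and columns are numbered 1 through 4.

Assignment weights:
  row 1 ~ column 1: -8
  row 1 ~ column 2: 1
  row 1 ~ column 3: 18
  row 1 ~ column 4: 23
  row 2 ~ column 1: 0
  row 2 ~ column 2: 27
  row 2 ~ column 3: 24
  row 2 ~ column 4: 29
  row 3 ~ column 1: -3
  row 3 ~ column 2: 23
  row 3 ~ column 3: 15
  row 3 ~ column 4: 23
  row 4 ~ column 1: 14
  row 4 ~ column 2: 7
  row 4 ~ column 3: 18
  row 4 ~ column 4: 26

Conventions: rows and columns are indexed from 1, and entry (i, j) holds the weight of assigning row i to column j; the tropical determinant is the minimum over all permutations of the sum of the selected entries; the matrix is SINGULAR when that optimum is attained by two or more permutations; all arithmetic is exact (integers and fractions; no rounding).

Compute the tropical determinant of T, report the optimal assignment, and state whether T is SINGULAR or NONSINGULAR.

σ = (1, 2, 3, 4): (-8) + 27 + 15 + 26 = 60
σ = (1, 2, 4, 3): (-8) + 27 + 23 + 18 = 60
σ = (1, 3, 2, 4): (-8) + 24 + 23 + 26 = 65
σ = (1, 3, 4, 2): (-8) + 24 + 23 + 7 = 46
σ = (1, 4, 2, 3): (-8) + 29 + 23 + 18 = 62
σ = (1, 4, 3, 2): (-8) + 29 + 15 + 7 = 43
σ = (2, 1, 3, 4): 1 + 0 + 15 + 26 = 42
σ = (2, 1, 4, 3): 1 + 0 + 23 + 18 = 42
σ = (2, 3, 1, 4): 1 + 24 + (-3) + 26 = 48
σ = (2, 3, 4, 1): 1 + 24 + 23 + 14 = 62
σ = (2, 4, 1, 3): 1 + 29 + (-3) + 18 = 45
σ = (2, 4, 3, 1): 1 + 29 + 15 + 14 = 59
σ = (3, 1, 2, 4): 18 + 0 + 23 + 26 = 67
σ = (3, 1, 4, 2): 18 + 0 + 23 + 7 = 48
σ = (3, 2, 1, 4): 18 + 27 + (-3) + 26 = 68
σ = (3, 2, 4, 1): 18 + 27 + 23 + 14 = 82
σ = (3, 4, 1, 2): 18 + 29 + (-3) + 7 = 51
σ = (3, 4, 2, 1): 18 + 29 + 23 + 14 = 84
σ = (4, 1, 2, 3): 23 + 0 + 23 + 18 = 64
σ = (4, 1, 3, 2): 23 + 0 + 15 + 7 = 45
σ = (4, 2, 1, 3): 23 + 27 + (-3) + 18 = 65
σ = (4, 2, 3, 1): 23 + 27 + 15 + 14 = 79
σ = (4, 3, 1, 2): 23 + 24 + (-3) + 7 = 51
σ = (4, 3, 2, 1): 23 + 24 + 23 + 14 = 84
Optimal value attained by: σ = (2, 1, 3, 4).
Answer: det⊕(T) = 42; verdict: SINGULAR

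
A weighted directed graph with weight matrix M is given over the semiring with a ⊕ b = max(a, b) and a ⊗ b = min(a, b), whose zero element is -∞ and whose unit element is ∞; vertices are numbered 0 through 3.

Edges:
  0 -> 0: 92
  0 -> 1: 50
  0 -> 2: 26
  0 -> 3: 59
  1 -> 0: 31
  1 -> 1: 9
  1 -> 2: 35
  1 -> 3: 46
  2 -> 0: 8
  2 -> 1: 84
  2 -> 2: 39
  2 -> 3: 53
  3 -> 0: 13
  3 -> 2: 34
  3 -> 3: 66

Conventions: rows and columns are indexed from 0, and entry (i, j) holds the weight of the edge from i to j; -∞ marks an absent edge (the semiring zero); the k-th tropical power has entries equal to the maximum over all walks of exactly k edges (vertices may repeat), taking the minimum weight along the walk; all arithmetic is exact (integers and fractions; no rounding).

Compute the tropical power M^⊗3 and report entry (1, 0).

M^⊗2:
  [92, 50, 35, 59]
  [31, 35, 35, 46]
  [31, 39, 39, 53]
  [13, 34, 34, 66]
M^⊗3:
  [92, 50, 35, 59]
  [31, 35, 35, 46]
  [31, 39, 39, 53]
  [31, 34, 34, 66]
Key observation: the optimum is the walk 1->0->0->0, with weight 31 min 92 min 92 = 31.
Optimal value attained by: walk 1->0->0->0.
Answer: (M^⊗3)[1][0] = 31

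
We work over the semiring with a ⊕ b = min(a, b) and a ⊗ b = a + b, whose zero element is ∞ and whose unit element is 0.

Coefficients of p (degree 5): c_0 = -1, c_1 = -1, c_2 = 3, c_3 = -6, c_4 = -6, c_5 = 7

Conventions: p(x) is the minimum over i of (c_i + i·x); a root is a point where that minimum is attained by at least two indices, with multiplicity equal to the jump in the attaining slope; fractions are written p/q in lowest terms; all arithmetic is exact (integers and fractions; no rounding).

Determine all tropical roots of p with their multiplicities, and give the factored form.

hull edge (i=0, c=-1) to (i=3, c=-6): slope -5/3, span 3
hull edge (i=3, c=-6) to (i=4, c=-6): slope 0, span 1
hull edge (i=4, c=-6) to (i=5, c=7): slope 13, span 1
Factored form: p(x) = 7 ⊗ (x ⊕ (-13)) ⊗ (x ⊕ 0) ⊗ (x ⊕ 5/3) ⊗ (x ⊕ 5/3) ⊗ (x ⊕ 5/3)
Answer: roots = -13 (mult 1), 0 (mult 1), 5/3 (mult 3)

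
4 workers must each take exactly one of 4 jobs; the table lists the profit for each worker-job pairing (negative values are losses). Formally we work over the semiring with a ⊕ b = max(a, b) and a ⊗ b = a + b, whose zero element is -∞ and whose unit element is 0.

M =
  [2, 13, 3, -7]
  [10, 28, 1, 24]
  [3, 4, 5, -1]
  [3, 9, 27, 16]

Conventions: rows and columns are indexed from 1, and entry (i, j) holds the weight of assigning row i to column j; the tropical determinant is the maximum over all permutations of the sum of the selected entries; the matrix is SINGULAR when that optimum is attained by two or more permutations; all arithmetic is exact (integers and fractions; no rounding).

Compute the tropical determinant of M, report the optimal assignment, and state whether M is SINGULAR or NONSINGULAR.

σ = (1, 2, 3, 4): 2 + 28 + 5 + 16 = 51
σ = (1, 2, 4, 3): 2 + 28 + (-1) + 27 = 56
σ = (1, 3, 2, 4): 2 + 1 + 4 + 16 = 23
σ = (1, 3, 4, 2): 2 + 1 + (-1) + 9 = 11
σ = (1, 4, 2, 3): 2 + 24 + 4 + 27 = 57
σ = (1, 4, 3, 2): 2 + 24 + 5 + 9 = 40
σ = (2, 1, 3, 4): 13 + 10 + 5 + 16 = 44
σ = (2, 1, 4, 3): 13 + 10 + (-1) + 27 = 49
σ = (2, 3, 1, 4): 13 + 1 + 3 + 16 = 33
σ = (2, 3, 4, 1): 13 + 1 + (-1) + 3 = 16
σ = (2, 4, 1, 3): 13 + 24 + 3 + 27 = 67
σ = (2, 4, 3, 1): 13 + 24 + 5 + 3 = 45
σ = (3, 1, 2, 4): 3 + 10 + 4 + 16 = 33
σ = (3, 1, 4, 2): 3 + 10 + (-1) + 9 = 21
σ = (3, 2, 1, 4): 3 + 28 + 3 + 16 = 50
σ = (3, 2, 4, 1): 3 + 28 + (-1) + 3 = 33
σ = (3, 4, 1, 2): 3 + 24 + 3 + 9 = 39
σ = (3, 4, 2, 1): 3 + 24 + 4 + 3 = 34
σ = (4, 1, 2, 3): (-7) + 10 + 4 + 27 = 34
σ = (4, 1, 3, 2): (-7) + 10 + 5 + 9 = 17
σ = (4, 2, 1, 3): (-7) + 28 + 3 + 27 = 51
σ = (4, 2, 3, 1): (-7) + 28 + 5 + 3 = 29
σ = (4, 3, 1, 2): (-7) + 1 + 3 + 9 = 6
σ = (4, 3, 2, 1): (-7) + 1 + 4 + 3 = 1
Optimal value attained by: σ = (2, 4, 1, 3).
Answer: det⊕(M) = 67; verdict: NONSINGULAR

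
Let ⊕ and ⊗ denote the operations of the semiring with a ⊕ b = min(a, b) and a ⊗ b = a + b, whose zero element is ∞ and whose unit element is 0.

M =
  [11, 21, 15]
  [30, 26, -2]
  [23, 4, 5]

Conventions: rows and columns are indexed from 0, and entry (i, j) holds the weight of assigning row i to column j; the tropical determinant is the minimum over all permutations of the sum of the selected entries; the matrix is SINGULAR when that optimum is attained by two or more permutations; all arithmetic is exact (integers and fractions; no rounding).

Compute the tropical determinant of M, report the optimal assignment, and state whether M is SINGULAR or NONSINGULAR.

σ = (0, 1, 2): 11 + 26 + 5 = 42
σ = (0, 2, 1): 11 + (-2) + 4 = 13
σ = (1, 0, 2): 21 + 30 + 5 = 56
σ = (1, 2, 0): 21 + (-2) + 23 = 42
σ = (2, 0, 1): 15 + 30 + 4 = 49
σ = (2, 1, 0): 15 + 26 + 23 = 64
Optimal value attained by: σ = (0, 2, 1).
Answer: det⊕(M) = 13; verdict: NONSINGULAR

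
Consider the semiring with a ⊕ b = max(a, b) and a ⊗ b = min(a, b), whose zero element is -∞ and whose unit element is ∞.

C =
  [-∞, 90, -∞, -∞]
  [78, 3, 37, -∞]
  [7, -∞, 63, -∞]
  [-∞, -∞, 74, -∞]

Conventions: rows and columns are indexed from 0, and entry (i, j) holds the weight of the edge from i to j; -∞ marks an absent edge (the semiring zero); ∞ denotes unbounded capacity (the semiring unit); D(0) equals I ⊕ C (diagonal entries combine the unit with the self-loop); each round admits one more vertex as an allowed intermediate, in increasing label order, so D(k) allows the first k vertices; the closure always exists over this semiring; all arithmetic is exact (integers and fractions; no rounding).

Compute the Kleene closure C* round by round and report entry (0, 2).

D(0):
  [∞, 90, -∞, -∞]
  [78, ∞, 37, -∞]
  [7, -∞, ∞, -∞]
  [-∞, -∞, 74, ∞]
D(1):
  [∞, 90, -∞, -∞]
  [78, ∞, 37, -∞]
  [7, 7, ∞, -∞]
  [-∞, -∞, 74, ∞]
D(2):
  [∞, 90, 37, -∞]
  [78, ∞, 37, -∞]
  [7, 7, ∞, -∞]
  [-∞, -∞, 74, ∞]
D(3):
  [∞, 90, 37, -∞]
  [78, ∞, 37, -∞]
  [7, 7, ∞, -∞]
  [7, 7, 74, ∞]
D(4):
  [∞, 90, 37, -∞]
  [78, ∞, 37, -∞]
  [7, 7, ∞, -∞]
  [7, 7, 74, ∞]
Answer: C*[0][2] = 37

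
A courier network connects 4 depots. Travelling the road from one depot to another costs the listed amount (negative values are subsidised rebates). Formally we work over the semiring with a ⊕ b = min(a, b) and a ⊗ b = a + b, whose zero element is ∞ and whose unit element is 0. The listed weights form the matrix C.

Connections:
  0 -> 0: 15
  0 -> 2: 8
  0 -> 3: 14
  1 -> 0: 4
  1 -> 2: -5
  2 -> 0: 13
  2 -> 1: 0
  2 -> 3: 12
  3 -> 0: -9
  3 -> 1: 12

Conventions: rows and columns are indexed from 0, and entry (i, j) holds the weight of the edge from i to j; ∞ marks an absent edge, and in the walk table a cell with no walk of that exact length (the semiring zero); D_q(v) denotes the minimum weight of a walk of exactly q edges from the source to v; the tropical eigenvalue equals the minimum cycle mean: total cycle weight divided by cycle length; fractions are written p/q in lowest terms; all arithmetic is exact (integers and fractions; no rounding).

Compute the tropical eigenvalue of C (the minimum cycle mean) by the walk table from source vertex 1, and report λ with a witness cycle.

q=0: [∞, 0, ∞, ∞]
q=1: [4, ∞, -5, ∞]
q=2: [8, -5, 12, 7]
q=3: [-2, 12, -10, 22]
q=4: [3, -10, 6, 2]
Optimal cycle mean attained by: cycle 1->2->1, total (-5) + 0, length 2.
Answer: λ = -5/2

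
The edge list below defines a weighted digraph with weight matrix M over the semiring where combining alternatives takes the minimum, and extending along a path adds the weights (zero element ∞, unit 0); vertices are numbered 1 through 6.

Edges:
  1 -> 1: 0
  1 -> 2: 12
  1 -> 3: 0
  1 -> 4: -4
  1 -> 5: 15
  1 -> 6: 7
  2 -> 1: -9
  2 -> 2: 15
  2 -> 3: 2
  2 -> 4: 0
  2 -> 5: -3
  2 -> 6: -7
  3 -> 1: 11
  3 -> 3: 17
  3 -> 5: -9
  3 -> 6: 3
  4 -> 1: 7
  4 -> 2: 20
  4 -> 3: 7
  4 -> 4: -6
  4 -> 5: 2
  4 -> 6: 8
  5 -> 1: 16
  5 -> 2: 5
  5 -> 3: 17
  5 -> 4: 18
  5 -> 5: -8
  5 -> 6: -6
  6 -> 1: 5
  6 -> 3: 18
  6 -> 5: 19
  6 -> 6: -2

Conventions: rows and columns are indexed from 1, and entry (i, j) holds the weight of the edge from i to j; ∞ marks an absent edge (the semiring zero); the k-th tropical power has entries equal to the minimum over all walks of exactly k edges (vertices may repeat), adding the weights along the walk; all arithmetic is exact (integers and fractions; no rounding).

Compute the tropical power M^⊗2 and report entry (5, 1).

M^⊗2:
  [0, 12, 0, -10, -9, 3]
  [-9, 2, -9, -13, -11, -9]
  [7, -4, 8, 7, -17, -15]
  [1, 7, 1, -12, -6, -4]
  [-4, -3, 7, 5, -16, -14]
  [3, 17, 5, 1, 9, -4]
Key observation: the optimum is the walk 5->2->1, with weight 5 + (-9) = -4.
Optimal value attained by: walk 5->2->1.
Answer: (M^⊗2)[5][1] = -4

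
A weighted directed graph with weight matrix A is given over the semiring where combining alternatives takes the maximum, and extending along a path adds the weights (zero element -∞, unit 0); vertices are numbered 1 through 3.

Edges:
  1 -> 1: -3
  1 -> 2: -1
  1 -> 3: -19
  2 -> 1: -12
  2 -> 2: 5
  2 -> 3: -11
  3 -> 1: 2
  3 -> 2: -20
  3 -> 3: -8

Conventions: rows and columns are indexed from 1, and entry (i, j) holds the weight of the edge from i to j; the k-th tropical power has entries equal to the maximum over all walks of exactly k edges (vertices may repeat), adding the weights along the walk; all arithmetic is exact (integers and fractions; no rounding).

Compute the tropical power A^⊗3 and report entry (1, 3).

A^⊗2:
  [-6, 4, -12]
  [-7, 10, -6]
  [-1, 1, -16]
A^⊗3:
  [-8, 9, -7]
  [-2, 15, -1]
  [-4, 6, -10]
Key observation: the optimum is the walk 1->2->2->3, with weight (-1) + 5 + (-11) = -7.
Optimal value attained by: walk 1->2->2->3.
Answer: (A^⊗3)[1][3] = -7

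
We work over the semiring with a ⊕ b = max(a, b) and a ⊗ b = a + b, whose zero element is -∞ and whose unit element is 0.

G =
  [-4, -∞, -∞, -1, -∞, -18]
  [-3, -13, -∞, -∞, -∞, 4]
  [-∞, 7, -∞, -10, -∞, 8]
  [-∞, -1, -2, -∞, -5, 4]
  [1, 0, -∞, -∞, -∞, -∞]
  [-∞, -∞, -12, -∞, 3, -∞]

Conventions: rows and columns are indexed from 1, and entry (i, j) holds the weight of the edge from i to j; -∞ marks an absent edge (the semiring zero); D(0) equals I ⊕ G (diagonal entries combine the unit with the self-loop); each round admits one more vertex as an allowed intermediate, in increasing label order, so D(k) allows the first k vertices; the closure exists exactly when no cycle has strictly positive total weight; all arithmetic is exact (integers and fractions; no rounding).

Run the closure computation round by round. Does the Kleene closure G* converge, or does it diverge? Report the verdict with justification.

D(0):
  [0, -∞, -∞, -1, -∞, -18]
  [-3, 0, -∞, -∞, -∞, 4]
  [-∞, 7, 0, -10, -∞, 8]
  [-∞, -1, -2, 0, -5, 4]
  [1, 0, -∞, -∞, 0, -∞]
  [-∞, -∞, -12, -∞, 3, 0]
D(1):
  [0, -∞, -∞, -1, -∞, -18]
  [-3, 0, -∞, -4, -∞, 4]
  [-∞, 7, 0, -10, -∞, 8]
  [-∞, -1, -2, 0, -5, 4]
  [1, 0, -∞, 0, 0, -17]
  [-∞, -∞, -12, -∞, 3, 0]
D(2):
  [0, -∞, -∞, -1, -∞, -18]
  [-3, 0, -∞, -4, -∞, 4]
  [4, 7, 0, 3, -∞, 11]
  [-4, -1, -2, 0, -5, 4]
  [1, 0, -∞, 0, 0, 4]
  [-∞, -∞, -12, -∞, 3, 0]
Detection: at round 3, diagonal entry (4, 4) turns strictly positive.
Key observation: the cycle 4->3->2->1->4 has total weight (-2) + 7 + (-3) + (-1), which is strictly positive.
Answer: DIVERGES — positive cycle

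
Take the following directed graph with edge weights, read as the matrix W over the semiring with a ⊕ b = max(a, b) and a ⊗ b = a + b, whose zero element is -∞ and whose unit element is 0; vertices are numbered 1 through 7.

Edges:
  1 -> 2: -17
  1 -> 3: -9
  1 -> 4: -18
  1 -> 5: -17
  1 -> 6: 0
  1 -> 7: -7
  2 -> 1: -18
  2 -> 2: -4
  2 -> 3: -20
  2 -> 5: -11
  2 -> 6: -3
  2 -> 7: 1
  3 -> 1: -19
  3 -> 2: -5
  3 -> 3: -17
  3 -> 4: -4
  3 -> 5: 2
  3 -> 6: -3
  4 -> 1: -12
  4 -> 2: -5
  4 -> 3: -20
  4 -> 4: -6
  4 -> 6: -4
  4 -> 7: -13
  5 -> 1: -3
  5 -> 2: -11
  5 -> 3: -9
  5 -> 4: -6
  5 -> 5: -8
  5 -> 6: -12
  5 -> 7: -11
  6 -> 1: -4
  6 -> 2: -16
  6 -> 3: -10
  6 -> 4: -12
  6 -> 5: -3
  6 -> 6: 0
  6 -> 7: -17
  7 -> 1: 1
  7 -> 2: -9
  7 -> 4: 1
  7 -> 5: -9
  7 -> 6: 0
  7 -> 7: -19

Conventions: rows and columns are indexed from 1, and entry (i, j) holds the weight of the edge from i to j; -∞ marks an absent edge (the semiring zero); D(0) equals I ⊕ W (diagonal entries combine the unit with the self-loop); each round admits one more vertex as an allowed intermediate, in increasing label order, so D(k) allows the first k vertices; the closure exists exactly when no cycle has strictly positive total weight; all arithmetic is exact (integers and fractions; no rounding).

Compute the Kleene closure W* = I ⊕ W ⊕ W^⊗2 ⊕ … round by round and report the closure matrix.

D(0):
  [0, -17, -9, -18, -17, 0, -7]
  [-18, 0, -20, -∞, -11, -3, 1]
  [-19, -5, 0, -4, 2, -3, -∞]
  [-12, -5, -20, 0, -∞, -4, -13]
  [-3, -11, -9, -6, 0, -12, -11]
  [-4, -16, -10, -12, -3, 0, -17]
  [1, -9, -∞, 1, -9, 0, 0]
D(1):
  [0, -17, -9, -18, -17, 0, -7]
  [-18, 0, -20, -36, -11, -3, 1]
  [-19, -5, 0, -4, 2, -3, -26]
  [-12, -5, -20, 0, -29, -4, -13]
  [-3, -11, -9, -6, 0, -3, -10]
  [-4, -16, -10, -12, -3, 0, -11]
  [1, -9, -8, 1, -9, 1, 0]
D(2):
  [0, -17, -9, -18, -17, 0, -7]
  [-18, 0, -20, -36, -11, -3, 1]
  [-19, -5, 0, -4, 2, -3, -4]
  [-12, -5, -20, 0, -16, -4, -4]
  [-3, -11, -9, -6, 0, -3, -10]
  [-4, -16, -10, -12, -3, 0, -11]
  [1, -9, -8, 1, -9, 1, 0]
D(3):
  [0, -14, -9, -13, -7, 0, -7]
  [-18, 0, -20, -24, -11, -3, 1]
  [-19, -5, 0, -4, 2, -3, -4]
  [-12, -5, -20, 0, -16, -4, -4]
  [-3, -11, -9, -6, 0, -3, -10]
  [-4, -15, -10, -12, -3, 0, -11]
  [1, -9, -8, 1, -6, 1, 0]
D(4):
  [0, -14, -9, -13, -7, 0, -7]
  [-18, 0, -20, -24, -11, -3, 1]
  [-16, -5, 0, -4, 2, -3, -4]
  [-12, -5, -20, 0, -16, -4, -4]
  [-3, -11, -9, -6, 0, -3, -10]
  [-4, -15, -10, -12, -3, 0, -11]
  [1, -4, -8, 1, -6, 1, 0]
D(5):
  [0, -14, -9, -13, -7, 0, -7]
  [-14, 0, -20, -17, -11, -3, 1]
  [-1, -5, 0, -4, 2, -1, -4]
  [-12, -5, -20, 0, -16, -4, -4]
  [-3, -11, -9, -6, 0, -3, -10]
  [-4, -14, -10, -9, -3, 0, -11]
  [1, -4, -8, 1, -6, 1, 0]
D(6):
  [0, -14, -9, -9, -3, 0, -7]
  [-7, 0, -13, -12, -6, -3, 1]
  [-1, -5, 0, -4, 2, -1, -4]
  [-8, -5, -14, 0, -7, -4, -4]
  [-3, -11, -9, -6, 0, -3, -10]
  [-4, -14, -10, -9, -3, 0, -11]
  [1, -4, -8, 1, -2, 1, 0]
D(7):
  [0, -11, -9, -6, -3, 0, -7]
  [2, 0, -7, 2, -1, 2, 1]
  [-1, -5, 0, -3, 2, -1, -4]
  [-3, -5, -12, 0, -6, -3, -4]
  [-3, -11, -9, -6, 0, -3, -10]
  [-4, -14, -10, -9, -3, 0, -11]
  [1, -4, -8, 1, -2, 1, 0]
Answer: W* = [[0, -11, -9, -6, -3, 0, -7], [2, 0, -7, 2, -1, 2, 1], [-1, -5, 0, -3, 2, -1, -4], [-3, -5, -12, 0, -6, -3, -4], [-3, -11, -9, -6, 0, -3, -10], [-4, -14, -10, -9, -3, 0, -11], [1, -4, -8, 1, -2, 1, 0]]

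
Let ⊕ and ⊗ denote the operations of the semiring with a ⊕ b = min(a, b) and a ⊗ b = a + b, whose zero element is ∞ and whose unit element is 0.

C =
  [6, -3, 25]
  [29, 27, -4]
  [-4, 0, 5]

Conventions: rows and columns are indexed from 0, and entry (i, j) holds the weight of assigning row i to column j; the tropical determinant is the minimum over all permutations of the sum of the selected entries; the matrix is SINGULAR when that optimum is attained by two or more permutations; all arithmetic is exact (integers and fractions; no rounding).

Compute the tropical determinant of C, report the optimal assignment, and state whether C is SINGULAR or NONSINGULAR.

σ = (0, 1, 2): 6 + 27 + 5 = 38
σ = (0, 2, 1): 6 + (-4) + 0 = 2
σ = (1, 0, 2): (-3) + 29 + 5 = 31
σ = (1, 2, 0): (-3) + (-4) + (-4) = -11
σ = (2, 0, 1): 25 + 29 + 0 = 54
σ = (2, 1, 0): 25 + 27 + (-4) = 48
Optimal value attained by: σ = (1, 2, 0).
Answer: det⊕(C) = -11; verdict: NONSINGULAR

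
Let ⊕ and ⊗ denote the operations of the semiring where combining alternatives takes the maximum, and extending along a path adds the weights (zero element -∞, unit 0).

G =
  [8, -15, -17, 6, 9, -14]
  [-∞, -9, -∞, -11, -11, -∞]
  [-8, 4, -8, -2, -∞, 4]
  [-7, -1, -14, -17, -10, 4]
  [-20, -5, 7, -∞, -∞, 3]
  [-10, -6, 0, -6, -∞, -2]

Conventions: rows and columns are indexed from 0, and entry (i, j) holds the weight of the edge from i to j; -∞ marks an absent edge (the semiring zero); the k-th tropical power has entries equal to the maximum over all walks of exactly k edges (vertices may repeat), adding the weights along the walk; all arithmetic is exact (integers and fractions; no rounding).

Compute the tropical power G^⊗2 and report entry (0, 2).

G^⊗2:
  [16, 5, 16, 14, 17, 12]
  [-18, -12, -4, -20, -20, -7]
  [0, -2, 4, -2, 1, 2]
  [1, -2, 4, -1, 2, 2]
  [-1, 11, 3, 5, -11, 11]
  [-2, 4, -2, -2, -1, 4]
Key observation: the optimum is the walk 0->4->2, with weight 9 + 7 = 16.
Optimal value attained by: walk 0->4->2.
Answer: (G^⊗2)[0][2] = 16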